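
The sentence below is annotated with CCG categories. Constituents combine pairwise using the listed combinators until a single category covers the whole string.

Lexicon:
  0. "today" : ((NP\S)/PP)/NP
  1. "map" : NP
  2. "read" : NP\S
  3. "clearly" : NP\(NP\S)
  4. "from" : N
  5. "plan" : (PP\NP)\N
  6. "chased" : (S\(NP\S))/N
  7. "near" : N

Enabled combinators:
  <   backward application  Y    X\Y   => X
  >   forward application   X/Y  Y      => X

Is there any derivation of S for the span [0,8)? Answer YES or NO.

YES

[0,8] S   <
  [0,6] NP\S   >
    [0,2] (NP\S)/PP   >
      [0,1] "today" : ((NP\S)/PP)/NP
      [1,2] "map" : NP
    [2,6] PP   <
      [2,4] NP   <
        [2,3] "read" : NP\S
        [3,4] "clearly" : NP\(NP\S)
      [4,6] PP\NP   <
        [4,5] "from" : N
        [5,6] "plan" : (PP\NP)\N
  [6,8] S\(NP\S)   >
    [6,7] "chased" : (S\(NP\S))/N
    [7,8] "near" : N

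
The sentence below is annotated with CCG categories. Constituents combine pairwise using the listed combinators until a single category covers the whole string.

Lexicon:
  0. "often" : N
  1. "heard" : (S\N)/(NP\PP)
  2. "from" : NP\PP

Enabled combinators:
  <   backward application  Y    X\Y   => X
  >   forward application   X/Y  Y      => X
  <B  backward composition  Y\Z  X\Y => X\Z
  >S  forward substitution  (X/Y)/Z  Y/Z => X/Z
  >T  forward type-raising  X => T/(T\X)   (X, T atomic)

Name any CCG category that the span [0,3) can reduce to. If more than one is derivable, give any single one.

S

[0,3] S   <
  [0,1] "often" : N
  [1,3] S\N   >
    [1,2] "heard" : (S\N)/(NP\PP)
    [2,3] "from" : NP\PP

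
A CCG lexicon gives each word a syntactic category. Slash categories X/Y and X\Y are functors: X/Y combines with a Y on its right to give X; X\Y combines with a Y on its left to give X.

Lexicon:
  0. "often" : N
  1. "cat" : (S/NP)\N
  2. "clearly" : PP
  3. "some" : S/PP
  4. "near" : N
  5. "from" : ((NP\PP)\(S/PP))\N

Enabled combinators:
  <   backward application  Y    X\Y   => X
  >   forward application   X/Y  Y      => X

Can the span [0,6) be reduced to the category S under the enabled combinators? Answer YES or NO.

[0,6] S   >
  [0,2] S/NP   <
    [0,1] "often" : N
    [1,2] "cat" : (S/NP)\N
  [2,6] NP   <
    [2,3] "clearly" : PP
    [3,6] NP\PP   <
      [3,4] "some" : S/PP
      [4,6] (NP\PP)\(S/PP)   <
        [4,5] "near" : N
        [5,6] "from" : ((NP\PP)\(S/PP))\N

YES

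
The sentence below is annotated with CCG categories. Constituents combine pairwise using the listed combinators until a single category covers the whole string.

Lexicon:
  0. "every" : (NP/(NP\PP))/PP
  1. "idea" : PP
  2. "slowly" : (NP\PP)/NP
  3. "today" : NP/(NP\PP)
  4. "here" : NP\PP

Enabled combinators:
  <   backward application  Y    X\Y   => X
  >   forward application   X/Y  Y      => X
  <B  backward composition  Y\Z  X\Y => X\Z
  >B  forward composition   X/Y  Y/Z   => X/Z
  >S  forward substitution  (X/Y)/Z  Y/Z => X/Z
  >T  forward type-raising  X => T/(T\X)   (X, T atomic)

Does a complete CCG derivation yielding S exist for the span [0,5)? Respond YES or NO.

(NP/(NP\PP))/PP PP (NP\PP)/NP NP/(NP\PP) NP\PP
CKY chart[0,5] = {(NP/(NP\PP))/(PP\NP), N/(N\NP), NP, NP/(NP\NP), PP/(PP\NP), S/(S\NP)}; S ∉ chart

NO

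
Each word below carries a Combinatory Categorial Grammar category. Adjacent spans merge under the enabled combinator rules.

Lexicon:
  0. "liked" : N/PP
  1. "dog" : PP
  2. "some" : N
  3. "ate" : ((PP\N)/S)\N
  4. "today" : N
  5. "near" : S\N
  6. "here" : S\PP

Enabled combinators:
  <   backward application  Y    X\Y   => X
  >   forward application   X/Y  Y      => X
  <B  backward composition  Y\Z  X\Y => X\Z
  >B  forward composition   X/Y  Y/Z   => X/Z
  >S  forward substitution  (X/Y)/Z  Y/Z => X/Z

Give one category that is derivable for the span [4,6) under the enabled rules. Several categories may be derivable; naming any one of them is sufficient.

S

[0,7] S   <
  [0,6] PP   <
    [0,2] N   >
      [0,1] "liked" : N/PP
      [1,2] "dog" : PP
    [2,6] PP\N   >
      [2,4] (PP\N)/S   <
        [2,3] "some" : N
        [3,4] "ate" : ((PP\N)/S)\N
      [4,6] S   <
        [4,5] "today" : N
        [5,6] "near" : S\N
  [6,7] "here" : S\PP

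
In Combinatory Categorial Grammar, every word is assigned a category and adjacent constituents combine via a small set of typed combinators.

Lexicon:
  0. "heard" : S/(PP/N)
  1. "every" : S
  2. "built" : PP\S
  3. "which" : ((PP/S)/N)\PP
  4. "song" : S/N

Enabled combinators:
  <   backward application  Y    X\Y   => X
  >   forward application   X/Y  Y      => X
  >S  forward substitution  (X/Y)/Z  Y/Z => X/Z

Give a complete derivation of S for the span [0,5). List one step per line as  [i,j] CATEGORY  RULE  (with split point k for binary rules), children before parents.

[0,5] S   >
  [0,1] "heard" : S/(PP/N)
  [1,5] PP/N   >S
    [1,4] (PP/S)/N   <
      [1,3] PP   <
        [1,2] "every" : S
        [2,3] "built" : PP\S
      [3,4] "which" : ((PP/S)/N)\PP
    [4,5] "song" : S/N

[0,1] S/(PP/N)  lex  "heard"
[1,2] S  lex  "every"
[2,3] PP\S  lex  "built"
[1,3] PP  <  k=2
[3,4] ((PP/S)/N)\PP  lex  "which"
[1,4] (PP/S)/N  <  k=3
[4,5] S/N  lex  "song"
[1,5] PP/N  >S  k=4
[0,5] S  >  k=1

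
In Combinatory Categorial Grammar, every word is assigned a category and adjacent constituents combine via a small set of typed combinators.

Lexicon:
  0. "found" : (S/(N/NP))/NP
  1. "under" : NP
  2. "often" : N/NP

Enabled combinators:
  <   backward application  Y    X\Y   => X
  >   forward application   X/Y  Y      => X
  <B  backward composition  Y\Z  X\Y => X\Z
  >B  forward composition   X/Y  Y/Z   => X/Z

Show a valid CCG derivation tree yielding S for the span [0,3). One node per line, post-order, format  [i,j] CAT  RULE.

[0,3] S   >
  [0,2] S/(N/NP)   >
    [0,1] "found" : (S/(N/NP))/NP
    [1,2] "under" : NP
  [2,3] "often" : N/NP

[0,1] (S/(N/NP))/NP  lex  "found"
[1,2] NP  lex  "under"
[0,2] S/(N/NP)  >  k=1
[2,3] N/NP  lex  "often"
[0,3] S  >  k=2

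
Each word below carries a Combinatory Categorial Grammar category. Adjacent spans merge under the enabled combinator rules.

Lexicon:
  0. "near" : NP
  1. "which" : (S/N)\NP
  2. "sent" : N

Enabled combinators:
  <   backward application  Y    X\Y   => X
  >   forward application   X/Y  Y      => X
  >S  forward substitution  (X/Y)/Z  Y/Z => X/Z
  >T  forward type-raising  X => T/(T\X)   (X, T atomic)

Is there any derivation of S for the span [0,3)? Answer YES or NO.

[0,3] S   >
  [0,2] S/N   <
    [0,1] "near" : NP
    [1,2] "which" : (S/N)\NP
  [2,3] "sent" : N

YES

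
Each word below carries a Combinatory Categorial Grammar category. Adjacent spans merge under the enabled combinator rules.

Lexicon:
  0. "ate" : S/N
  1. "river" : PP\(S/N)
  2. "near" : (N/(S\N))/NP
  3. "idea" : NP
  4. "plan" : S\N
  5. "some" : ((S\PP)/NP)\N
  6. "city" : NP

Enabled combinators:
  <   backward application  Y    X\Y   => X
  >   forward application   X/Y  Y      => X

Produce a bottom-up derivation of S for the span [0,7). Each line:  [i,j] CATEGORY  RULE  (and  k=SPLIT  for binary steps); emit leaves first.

[0,1] S/N  lex  "ate"
[1,2] PP\(S/N)  lex  "river"
[0,2] PP  <  k=1
[2,3] (N/(S\N))/NP  lex  "near"
[3,4] NP  lex  "idea"
[2,4] N/(S\N)  >  k=3
[4,5] S\N  lex  "plan"
[2,5] N  >  k=4
[5,6] ((S\PP)/NP)\N  lex  "some"
[2,6] (S\PP)/NP  <  k=5
[6,7] NP  lex  "city"
[2,7] S\PP  >  k=6
[0,7] S  <  k=2

[0,7] S   <
  [0,2] PP   <
    [0,1] "ate" : S/N
    [1,2] "river" : PP\(S/N)
  [2,7] S\PP   >
    [2,6] (S\PP)/NP   <
      [2,5] N   >
        [2,4] N/(S\N)   >
          [2,3] "near" : (N/(S\N))/NP
          [3,4] "idea" : NP
        [4,5] "plan" : S\N
      [5,6] "some" : ((S\PP)/NP)\N
    [6,7] "city" : NP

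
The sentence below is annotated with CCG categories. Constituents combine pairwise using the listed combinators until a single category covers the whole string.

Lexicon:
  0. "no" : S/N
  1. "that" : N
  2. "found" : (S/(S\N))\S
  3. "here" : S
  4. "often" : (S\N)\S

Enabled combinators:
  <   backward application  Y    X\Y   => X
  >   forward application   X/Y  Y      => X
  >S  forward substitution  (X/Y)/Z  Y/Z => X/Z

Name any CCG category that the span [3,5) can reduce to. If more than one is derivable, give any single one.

[0,5] S   >
  [0,3] S/(S\N)   <
    [0,2] S   >
      [0,1] "no" : S/N
      [1,2] "that" : N
    [2,3] "found" : (S/(S\N))\S
  [3,5] S\N   <
    [3,4] "here" : S
    [4,5] "often" : (S\N)\S

S\N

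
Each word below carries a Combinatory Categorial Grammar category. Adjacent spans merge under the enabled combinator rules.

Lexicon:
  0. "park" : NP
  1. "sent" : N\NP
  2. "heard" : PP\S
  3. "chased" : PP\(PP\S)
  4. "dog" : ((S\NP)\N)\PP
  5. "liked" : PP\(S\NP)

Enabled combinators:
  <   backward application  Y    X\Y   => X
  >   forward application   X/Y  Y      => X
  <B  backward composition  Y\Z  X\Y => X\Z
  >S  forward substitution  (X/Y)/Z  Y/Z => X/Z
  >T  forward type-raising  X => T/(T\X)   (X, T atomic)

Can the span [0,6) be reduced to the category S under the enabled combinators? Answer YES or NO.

NO

NP N\NP PP\S PP\(PP\S) ((S\NP)\N)\PP PP\(S\NP)
CKY chart[0,6] = {N/(N\PP), NP/(NP\PP), PP, PP/(PP\PP), S/(S\PP)}; S ∉ chart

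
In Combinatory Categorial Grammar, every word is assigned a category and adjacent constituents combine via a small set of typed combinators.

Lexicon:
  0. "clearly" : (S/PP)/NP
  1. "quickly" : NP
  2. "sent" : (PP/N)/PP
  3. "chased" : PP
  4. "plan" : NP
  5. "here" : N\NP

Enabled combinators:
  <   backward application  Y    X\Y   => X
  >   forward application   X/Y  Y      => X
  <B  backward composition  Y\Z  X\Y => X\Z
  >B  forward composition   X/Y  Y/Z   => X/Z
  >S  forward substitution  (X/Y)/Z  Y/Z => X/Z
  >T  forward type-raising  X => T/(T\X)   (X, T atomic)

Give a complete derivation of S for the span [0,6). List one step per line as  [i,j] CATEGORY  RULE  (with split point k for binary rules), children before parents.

[0,6] S   >
  [0,2] S/PP   >
    [0,1] "clearly" : (S/PP)/NP
    [1,2] "quickly" : NP
  [2,6] PP   >
    [2,4] PP/N   >
      [2,3] "sent" : (PP/N)/PP
      [3,4] "chased" : PP
    [4,6] N   <
      [4,5] "plan" : NP
      [5,6] "here" : N\NP

[0,1] (S/PP)/NP  lex  "clearly"
[1,2] NP  lex  "quickly"
[0,2] S/PP  >  k=1
[2,3] (PP/N)/PP  lex  "sent"
[3,4] PP  lex  "chased"
[2,4] PP/N  >  k=3
[4,5] NP  lex  "plan"
[5,6] N\NP  lex  "here"
[4,6] N  <  k=5
[2,6] PP  >  k=4
[0,6] S  >  k=2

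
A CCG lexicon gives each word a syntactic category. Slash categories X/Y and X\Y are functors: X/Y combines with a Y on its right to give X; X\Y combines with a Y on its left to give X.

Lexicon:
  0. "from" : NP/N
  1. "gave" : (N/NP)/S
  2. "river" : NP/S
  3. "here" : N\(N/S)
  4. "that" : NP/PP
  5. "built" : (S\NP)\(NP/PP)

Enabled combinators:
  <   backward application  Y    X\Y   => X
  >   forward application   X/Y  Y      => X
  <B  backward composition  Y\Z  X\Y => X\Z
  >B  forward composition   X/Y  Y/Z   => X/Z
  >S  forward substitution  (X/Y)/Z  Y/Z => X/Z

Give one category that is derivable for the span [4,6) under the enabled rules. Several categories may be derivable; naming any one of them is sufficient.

[0,6] S   <
  [0,4] NP   >
    [0,1] "from" : NP/N
    [1,4] N   <
      [1,3] N/S   >S
        [1,2] "gave" : (N/NP)/S
        [2,3] "river" : NP/S
      [3,4] "here" : N\(N/S)
  [4,6] S\NP   <
    [4,5] "that" : NP/PP
    [5,6] "built" : (S\NP)\(NP/PP)

S\NP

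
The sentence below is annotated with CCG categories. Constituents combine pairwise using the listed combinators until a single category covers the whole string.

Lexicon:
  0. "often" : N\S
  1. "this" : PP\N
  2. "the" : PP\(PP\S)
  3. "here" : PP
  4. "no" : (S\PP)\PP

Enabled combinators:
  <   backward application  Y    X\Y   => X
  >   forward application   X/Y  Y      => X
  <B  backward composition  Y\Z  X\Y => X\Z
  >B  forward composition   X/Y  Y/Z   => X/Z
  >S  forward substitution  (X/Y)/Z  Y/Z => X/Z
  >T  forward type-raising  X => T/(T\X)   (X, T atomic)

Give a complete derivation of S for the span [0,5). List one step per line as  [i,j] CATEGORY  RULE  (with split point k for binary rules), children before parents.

[0,5] S   <
  [0,3] PP   <
    [0,2] PP\S   <B
      [0,1] "often" : N\S
      [1,2] "this" : PP\N
    [2,3] "the" : PP\(PP\S)
  [3,5] S\PP   <
    [3,4] "here" : PP
    [4,5] "no" : (S\PP)\PP

[0,1] N\S  lex  "often"
[1,2] PP\N  lex  "this"
[0,2] PP\S  <B  k=1
[2,3] PP\(PP\S)  lex  "the"
[0,3] PP  <  k=2
[3,4] PP  lex  "here"
[4,5] (S\PP)\PP  lex  "no"
[3,5] S\PP  <  k=4
[0,5] S  <  k=3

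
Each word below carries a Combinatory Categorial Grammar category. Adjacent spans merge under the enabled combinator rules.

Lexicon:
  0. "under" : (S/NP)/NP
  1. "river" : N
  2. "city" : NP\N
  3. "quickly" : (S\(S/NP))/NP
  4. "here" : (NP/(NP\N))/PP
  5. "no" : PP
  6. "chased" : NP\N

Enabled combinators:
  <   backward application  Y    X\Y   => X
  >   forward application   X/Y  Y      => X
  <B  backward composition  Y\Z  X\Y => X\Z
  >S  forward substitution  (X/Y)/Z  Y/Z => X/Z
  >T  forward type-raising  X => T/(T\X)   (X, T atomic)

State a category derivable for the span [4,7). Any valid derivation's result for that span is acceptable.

[0,7] S   <
  [0,3] S/NP   >
    [0,1] "under" : (S/NP)/NP
    [1,3] NP   <
      [1,2] "river" : N
      [2,3] "city" : NP\N
  [3,7] S\(S/NP)   >
    [3,4] "quickly" : (S\(S/NP))/NP
    [4,7] NP   >
      [4,6] NP/(NP\N)   >
        [4,5] "here" : (NP/(NP\N))/PP
        [5,6] "no" : PP
      [6,7] "chased" : NP\N

NP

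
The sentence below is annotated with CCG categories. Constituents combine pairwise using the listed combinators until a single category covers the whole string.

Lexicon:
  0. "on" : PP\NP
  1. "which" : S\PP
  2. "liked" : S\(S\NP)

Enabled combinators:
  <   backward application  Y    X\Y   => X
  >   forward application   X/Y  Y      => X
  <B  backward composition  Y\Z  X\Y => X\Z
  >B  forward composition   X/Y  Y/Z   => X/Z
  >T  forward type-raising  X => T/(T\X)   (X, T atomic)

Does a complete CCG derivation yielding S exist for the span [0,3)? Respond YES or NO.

YES

[0,3] S   <
  [0,2] S\NP   <B
    [0,1] "on" : PP\NP
    [1,2] "which" : S\PP
  [2,3] "liked" : S\(S\NP)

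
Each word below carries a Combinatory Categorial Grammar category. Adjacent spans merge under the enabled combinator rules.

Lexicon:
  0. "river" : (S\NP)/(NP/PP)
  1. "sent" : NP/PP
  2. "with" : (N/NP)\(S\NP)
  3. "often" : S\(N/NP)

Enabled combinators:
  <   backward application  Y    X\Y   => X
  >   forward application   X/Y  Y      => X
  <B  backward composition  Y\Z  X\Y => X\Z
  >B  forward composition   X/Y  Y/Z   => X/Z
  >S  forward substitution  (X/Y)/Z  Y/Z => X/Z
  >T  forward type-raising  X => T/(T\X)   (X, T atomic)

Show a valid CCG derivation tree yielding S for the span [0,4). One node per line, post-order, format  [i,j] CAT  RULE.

[0,1] (S\NP)/(NP/PP)  lex  "river"
[1,2] NP/PP  lex  "sent"
[0,2] S\NP  >  k=1
[2,3] (N/NP)\(S\NP)  lex  "with"
[0,3] N/NP  <  k=2
[3,4] S\(N/NP)  lex  "often"
[0,4] S  <  k=3

[0,4] S   <
  [0,3] N/NP   <
    [0,2] S\NP   >
      [0,1] "river" : (S\NP)/(NP/PP)
      [1,2] "sent" : NP/PP
    [2,3] "with" : (N/NP)\(S\NP)
  [3,4] "often" : S\(N/NP)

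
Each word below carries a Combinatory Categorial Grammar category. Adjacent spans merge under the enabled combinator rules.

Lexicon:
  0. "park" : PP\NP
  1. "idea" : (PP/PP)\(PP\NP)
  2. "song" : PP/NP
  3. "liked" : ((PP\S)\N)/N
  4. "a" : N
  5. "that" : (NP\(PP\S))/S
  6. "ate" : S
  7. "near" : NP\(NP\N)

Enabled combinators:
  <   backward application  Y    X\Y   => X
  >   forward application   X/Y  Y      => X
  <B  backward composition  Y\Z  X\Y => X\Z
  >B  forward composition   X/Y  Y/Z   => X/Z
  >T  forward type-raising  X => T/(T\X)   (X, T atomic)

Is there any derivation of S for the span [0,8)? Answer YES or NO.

NO

PP\NP (PP/PP)\(PP\NP) PP/NP ((PP\S)\N)/N N (NP\(PP\S))/S S NP\(NP\N)
CKY chart[0,8] = {N/(N\PP), NP/(NP\PP), PP, PP/(NP\NP), PP/(PP\PP), S/(S\PP)}; S ∉ chart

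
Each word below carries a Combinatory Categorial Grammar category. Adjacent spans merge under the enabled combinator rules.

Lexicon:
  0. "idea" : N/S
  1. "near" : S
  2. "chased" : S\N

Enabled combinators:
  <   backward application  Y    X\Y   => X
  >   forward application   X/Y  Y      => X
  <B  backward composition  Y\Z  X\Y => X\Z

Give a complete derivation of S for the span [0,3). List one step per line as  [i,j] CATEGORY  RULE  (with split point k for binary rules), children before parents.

[0,1] N/S  lex  "idea"
[1,2] S  lex  "near"
[0,2] N  >  k=1
[2,3] S\N  lex  "chased"
[0,3] S  <  k=2

[0,3] S   <
  [0,2] N   >
    [0,1] "idea" : N/S
    [1,2] "near" : S
  [2,3] "chased" : S\N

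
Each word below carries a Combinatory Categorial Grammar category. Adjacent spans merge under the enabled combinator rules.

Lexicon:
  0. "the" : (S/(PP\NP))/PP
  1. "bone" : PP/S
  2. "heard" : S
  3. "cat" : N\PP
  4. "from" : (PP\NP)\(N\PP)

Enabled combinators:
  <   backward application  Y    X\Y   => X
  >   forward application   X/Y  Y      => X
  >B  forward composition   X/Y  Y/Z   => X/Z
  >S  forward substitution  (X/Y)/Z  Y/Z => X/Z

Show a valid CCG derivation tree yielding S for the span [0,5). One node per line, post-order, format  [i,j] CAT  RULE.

[0,5] S   >
  [0,3] S/(PP\NP)   >
    [0,1] "the" : (S/(PP\NP))/PP
    [1,3] PP   >
      [1,2] "bone" : PP/S
      [2,3] "heard" : S
  [3,5] PP\NP   <
    [3,4] "cat" : N\PP
    [4,5] "from" : (PP\NP)\(N\PP)

[0,1] (S/(PP\NP))/PP  lex  "the"
[1,2] PP/S  lex  "bone"
[2,3] S  lex  "heard"
[1,3] PP  >  k=2
[0,3] S/(PP\NP)  >  k=1
[3,4] N\PP  lex  "cat"
[4,5] (PP\NP)\(N\PP)  lex  "from"
[3,5] PP\NP  <  k=4
[0,5] S  >  k=3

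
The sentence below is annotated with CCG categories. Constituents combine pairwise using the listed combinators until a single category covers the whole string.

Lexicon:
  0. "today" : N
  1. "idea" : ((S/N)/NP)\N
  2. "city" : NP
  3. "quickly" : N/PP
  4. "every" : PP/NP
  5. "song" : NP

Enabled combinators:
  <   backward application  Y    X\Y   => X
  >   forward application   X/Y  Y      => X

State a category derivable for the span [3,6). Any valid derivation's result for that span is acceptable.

[0,6] S   >
  [0,3] S/N   >
    [0,2] (S/N)/NP   <
      [0,1] "today" : N
      [1,2] "idea" : ((S/N)/NP)\N
    [2,3] "city" : NP
  [3,6] N   >
    [3,4] "quickly" : N/PP
    [4,6] PP   >
      [4,5] "every" : PP/NP
      [5,6] "song" : NP

N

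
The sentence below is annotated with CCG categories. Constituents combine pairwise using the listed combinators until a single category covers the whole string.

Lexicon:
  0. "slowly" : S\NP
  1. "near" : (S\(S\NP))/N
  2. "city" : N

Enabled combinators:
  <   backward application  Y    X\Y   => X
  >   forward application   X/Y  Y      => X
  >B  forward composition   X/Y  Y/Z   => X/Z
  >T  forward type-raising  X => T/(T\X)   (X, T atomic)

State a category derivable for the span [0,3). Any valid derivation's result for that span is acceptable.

S

[0,3] S   <
  [0,1] "slowly" : S\NP
  [1,3] S\(S\NP)   >
    [1,2] "near" : (S\(S\NP))/N
    [2,3] "city" : N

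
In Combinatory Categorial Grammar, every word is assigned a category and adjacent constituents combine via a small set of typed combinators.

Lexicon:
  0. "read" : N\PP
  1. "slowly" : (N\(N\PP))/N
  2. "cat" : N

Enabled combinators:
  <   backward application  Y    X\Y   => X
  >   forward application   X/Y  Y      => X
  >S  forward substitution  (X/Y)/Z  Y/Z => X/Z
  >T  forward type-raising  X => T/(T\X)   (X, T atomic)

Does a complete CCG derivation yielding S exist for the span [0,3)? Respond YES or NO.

N\PP (N\(N\PP))/N N
CKY chart[0,3] = {N, N/(N\N), NP/(NP\N), PP/(PP\N), S/(S\N)}; S ∉ chart

NO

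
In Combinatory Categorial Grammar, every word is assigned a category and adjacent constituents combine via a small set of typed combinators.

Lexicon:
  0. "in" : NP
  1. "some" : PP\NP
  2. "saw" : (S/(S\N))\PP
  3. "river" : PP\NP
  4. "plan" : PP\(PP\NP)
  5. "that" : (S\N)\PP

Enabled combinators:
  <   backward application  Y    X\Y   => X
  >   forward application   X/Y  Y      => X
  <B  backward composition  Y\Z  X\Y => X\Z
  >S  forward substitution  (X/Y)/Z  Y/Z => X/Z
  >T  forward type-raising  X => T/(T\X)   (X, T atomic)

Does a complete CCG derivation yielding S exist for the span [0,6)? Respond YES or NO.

YES

[0,6] S   >
  [0,3] S/(S\N)   <
    [0,2] PP   <
      [0,1] "in" : NP
      [1,2] "some" : PP\NP
    [2,3] "saw" : (S/(S\N))\PP
  [3,6] S\N   <
    [3,5] PP   <
      [3,4] "river" : PP\NP
      [4,5] "plan" : PP\(PP\NP)
    [5,6] "that" : (S\N)\PP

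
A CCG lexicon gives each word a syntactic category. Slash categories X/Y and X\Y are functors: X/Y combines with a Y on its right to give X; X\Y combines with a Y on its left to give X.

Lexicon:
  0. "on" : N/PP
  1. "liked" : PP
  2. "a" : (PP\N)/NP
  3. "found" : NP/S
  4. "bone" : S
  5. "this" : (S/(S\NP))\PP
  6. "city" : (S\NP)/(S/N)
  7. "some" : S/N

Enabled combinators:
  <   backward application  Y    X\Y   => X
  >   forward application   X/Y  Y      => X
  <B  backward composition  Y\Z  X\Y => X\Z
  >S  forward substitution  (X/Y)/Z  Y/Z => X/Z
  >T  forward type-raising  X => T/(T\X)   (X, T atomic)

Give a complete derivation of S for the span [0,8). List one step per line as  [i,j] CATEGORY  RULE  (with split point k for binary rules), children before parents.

[0,1] N/PP  lex  "on"
[1,2] PP  lex  "liked"
[0,2] N  >  k=1
[2,3] (PP\N)/NP  lex  "a"
[3,4] NP/S  lex  "found"
[4,5] S  lex  "bone"
[3,5] NP  >  k=4
[2,5] PP\N  >  k=3
[0,5] PP  <  k=2
[5,6] (S/(S\NP))\PP  lex  "this"
[0,6] S/(S\NP)  <  k=5
[6,7] (S\NP)/(S/N)  lex  "city"
[7,8] S/N  lex  "some"
[6,8] S\NP  >  k=7
[0,8] S  >  k=6

[0,8] S   >
  [0,6] S/(S\NP)   <
    [0,5] PP   <
      [0,2] N   >
        [0,1] "on" : N/PP
        [1,2] "liked" : PP
      [2,5] PP\N   >
        [2,3] "a" : (PP\N)/NP
        [3,5] NP   >
          [3,4] "found" : NP/S
          [4,5] "bone" : S
    [5,6] "this" : (S/(S\NP))\PP
  [6,8] S\NP   >
    [6,7] "city" : (S\NP)/(S/N)
    [7,8] "some" : S/N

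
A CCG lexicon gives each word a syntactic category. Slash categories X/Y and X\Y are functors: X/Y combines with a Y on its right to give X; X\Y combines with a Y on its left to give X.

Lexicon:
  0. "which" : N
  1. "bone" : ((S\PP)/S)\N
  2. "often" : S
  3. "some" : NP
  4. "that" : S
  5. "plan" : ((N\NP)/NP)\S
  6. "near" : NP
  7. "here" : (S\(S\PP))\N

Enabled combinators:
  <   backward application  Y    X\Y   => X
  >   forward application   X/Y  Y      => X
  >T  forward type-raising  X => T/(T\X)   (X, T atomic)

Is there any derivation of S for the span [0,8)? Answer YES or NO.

YES

[0,8] S   <
  [0,3] S\PP   >
    [0,2] (S\PP)/S   <
      [0,1] "which" : N
      [1,2] "bone" : ((S\PP)/S)\N
    [2,3] "often" : S
  [3,8] S\(S\PP)   <
    [3,7] N   >
      [3,4] N/(N\NP)   >T
        [3,4] "some" : NP
      [4,7] N\NP   >
        [4,6] (N\NP)/NP   <
          [4,5] "that" : S
          [5,6] "plan" : ((N\NP)/NP)\S
        [6,7] "near" : NP
    [7,8] "here" : (S\(S\PP))\N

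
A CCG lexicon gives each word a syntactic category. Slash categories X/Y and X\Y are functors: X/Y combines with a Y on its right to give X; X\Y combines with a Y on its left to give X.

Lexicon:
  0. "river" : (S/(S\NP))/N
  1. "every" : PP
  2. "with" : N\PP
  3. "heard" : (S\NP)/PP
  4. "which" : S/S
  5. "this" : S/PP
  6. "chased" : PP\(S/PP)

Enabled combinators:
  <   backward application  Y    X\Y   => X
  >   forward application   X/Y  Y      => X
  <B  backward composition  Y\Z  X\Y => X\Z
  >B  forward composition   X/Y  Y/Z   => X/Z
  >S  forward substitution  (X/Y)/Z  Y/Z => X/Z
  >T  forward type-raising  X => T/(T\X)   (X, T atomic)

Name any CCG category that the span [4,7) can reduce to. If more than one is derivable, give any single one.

[0,7] S   >
  [0,3] S/(S\NP)   >
    [0,1] "river" : (S/(S\NP))/N
    [1,3] N   <
      [1,2] "every" : PP
      [2,3] "with" : N\PP
  [3,7] S\NP   >
    [3,4] "heard" : (S\NP)/PP
    [4,7] PP   <
      [4,6] S/PP   >B
        [4,5] "which" : S/S
        [5,6] "this" : S/PP
      [6,7] "chased" : PP\(S/PP)

PP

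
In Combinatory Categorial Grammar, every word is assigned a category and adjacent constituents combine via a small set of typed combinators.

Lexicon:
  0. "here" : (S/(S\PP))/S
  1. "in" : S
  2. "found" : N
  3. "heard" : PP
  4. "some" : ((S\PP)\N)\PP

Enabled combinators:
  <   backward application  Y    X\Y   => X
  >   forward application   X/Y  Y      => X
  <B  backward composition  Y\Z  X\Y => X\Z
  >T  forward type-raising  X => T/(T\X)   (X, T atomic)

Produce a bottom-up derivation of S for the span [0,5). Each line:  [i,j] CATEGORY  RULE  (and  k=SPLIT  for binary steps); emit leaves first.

[0,5] S   >
  [0,2] S/(S\PP)   >
    [0,1] "here" : (S/(S\PP))/S
    [1,2] "in" : S
  [2,5] S\PP   <
    [2,3] "found" : N
    [3,5] (S\PP)\N   <
      [3,4] "heard" : PP
      [4,5] "some" : ((S\PP)\N)\PP

[0,1] (S/(S\PP))/S  lex  "here"
[1,2] S  lex  "in"
[0,2] S/(S\PP)  >  k=1
[2,3] N  lex  "found"
[3,4] PP  lex  "heard"
[4,5] ((S\PP)\N)\PP  lex  "some"
[3,5] (S\PP)\N  <  k=4
[2,5] S\PP  <  k=3
[0,5] S  >  k=2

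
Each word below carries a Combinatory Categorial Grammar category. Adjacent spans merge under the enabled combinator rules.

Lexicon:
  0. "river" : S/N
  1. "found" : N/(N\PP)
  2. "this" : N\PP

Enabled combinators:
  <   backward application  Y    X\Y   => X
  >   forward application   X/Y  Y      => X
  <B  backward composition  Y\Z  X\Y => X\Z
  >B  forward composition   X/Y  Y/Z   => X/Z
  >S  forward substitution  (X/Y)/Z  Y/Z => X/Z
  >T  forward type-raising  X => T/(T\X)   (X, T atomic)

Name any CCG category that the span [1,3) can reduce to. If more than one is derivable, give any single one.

N

[0,3] S   >
  [0,1] "river" : S/N
  [1,3] N   >
    [1,2] "found" : N/(N\PP)
    [2,3] "this" : N\PP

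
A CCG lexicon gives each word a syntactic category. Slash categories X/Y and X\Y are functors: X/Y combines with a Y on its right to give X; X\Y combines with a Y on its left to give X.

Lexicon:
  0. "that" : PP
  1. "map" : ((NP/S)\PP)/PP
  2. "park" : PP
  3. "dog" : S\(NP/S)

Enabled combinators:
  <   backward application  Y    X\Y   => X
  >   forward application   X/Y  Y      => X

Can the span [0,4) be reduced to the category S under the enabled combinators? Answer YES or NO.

[0,4] S   <
  [0,3] NP/S   <
    [0,1] "that" : PP
    [1,3] (NP/S)\PP   >
      [1,2] "map" : ((NP/S)\PP)/PP
      [2,3] "park" : PP
  [3,4] "dog" : S\(NP/S)

YES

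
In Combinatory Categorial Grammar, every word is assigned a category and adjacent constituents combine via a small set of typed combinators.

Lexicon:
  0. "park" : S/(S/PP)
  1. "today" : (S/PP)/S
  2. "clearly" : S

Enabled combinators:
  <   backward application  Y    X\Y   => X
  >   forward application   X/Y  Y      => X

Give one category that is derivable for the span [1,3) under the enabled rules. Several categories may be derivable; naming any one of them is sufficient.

[0,3] S   >
  [0,1] "park" : S/(S/PP)
  [1,3] S/PP   >
    [1,2] "today" : (S/PP)/S
    [2,3] "clearly" : S

S/PP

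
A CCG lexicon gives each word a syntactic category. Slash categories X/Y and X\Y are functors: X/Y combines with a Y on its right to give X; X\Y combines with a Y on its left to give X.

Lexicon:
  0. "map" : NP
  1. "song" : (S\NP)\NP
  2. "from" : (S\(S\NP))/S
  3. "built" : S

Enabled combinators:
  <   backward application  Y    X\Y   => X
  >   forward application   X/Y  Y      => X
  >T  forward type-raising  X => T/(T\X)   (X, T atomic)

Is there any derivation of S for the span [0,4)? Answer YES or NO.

YES

[0,4] S   <
  [0,2] S\NP   <
    [0,1] "map" : NP
    [1,2] "song" : (S\NP)\NP
  [2,4] S\(S\NP)   >
    [2,3] "from" : (S\(S\NP))/S
    [3,4] "built" : S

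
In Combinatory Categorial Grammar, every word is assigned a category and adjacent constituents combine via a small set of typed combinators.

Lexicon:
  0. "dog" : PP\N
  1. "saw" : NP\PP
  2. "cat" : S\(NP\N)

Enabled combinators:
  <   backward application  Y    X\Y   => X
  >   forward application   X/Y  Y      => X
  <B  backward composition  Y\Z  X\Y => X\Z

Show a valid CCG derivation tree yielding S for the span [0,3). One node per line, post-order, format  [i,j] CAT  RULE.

[0,3] S   <
  [0,2] NP\N   <B
    [0,1] "dog" : PP\N
    [1,2] "saw" : NP\PP
  [2,3] "cat" : S\(NP\N)

[0,1] PP\N  lex  "dog"
[1,2] NP\PP  lex  "saw"
[0,2] NP\N  <B  k=1
[2,3] S\(NP\N)  lex  "cat"
[0,3] S  <  k=2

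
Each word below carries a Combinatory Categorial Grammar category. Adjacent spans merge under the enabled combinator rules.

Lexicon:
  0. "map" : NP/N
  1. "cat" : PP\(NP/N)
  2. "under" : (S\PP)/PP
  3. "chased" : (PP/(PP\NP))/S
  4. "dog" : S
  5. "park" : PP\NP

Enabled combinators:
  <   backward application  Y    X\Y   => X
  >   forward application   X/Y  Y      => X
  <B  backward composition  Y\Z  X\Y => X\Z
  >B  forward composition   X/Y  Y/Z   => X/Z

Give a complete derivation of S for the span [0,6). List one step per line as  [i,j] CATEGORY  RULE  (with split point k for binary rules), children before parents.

[0,1] NP/N  lex  "map"
[1,2] PP\(NP/N)  lex  "cat"
[0,2] PP  <  k=1
[2,3] (S\PP)/PP  lex  "under"
[3,4] (PP/(PP\NP))/S  lex  "chased"
[4,5] S  lex  "dog"
[3,5] PP/(PP\NP)  >  k=4
[5,6] PP\NP  lex  "park"
[3,6] PP  >  k=5
[2,6] S\PP  >  k=3
[0,6] S  <  k=2

[0,6] S   <
  [0,2] PP   <
    [0,1] "map" : NP/N
    [1,2] "cat" : PP\(NP/N)
  [2,6] S\PP   >
    [2,3] "under" : (S\PP)/PP
    [3,6] PP   >
      [3,5] PP/(PP\NP)   >
        [3,4] "chased" : (PP/(PP\NP))/S
        [4,5] "dog" : S
      [5,6] "park" : PP\NP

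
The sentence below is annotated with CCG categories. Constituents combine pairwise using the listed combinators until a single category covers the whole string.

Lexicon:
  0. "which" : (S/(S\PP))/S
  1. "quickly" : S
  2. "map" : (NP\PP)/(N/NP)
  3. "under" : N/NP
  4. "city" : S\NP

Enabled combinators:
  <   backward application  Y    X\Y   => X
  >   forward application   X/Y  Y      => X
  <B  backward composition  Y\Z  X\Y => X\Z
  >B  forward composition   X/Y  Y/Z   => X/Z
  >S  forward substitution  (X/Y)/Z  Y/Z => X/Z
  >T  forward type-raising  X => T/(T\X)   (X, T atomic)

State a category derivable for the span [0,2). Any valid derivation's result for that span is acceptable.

S/(S\PP)

[0,5] S   >
  [0,2] S/(S\PP)   >
    [0,1] "which" : (S/(S\PP))/S
    [1,2] "quickly" : S
  [2,5] S\PP   <B
    [2,4] NP\PP   >
      [2,3] "map" : (NP\PP)/(N/NP)
      [3,4] "under" : N/NP
    [4,5] "city" : S\NP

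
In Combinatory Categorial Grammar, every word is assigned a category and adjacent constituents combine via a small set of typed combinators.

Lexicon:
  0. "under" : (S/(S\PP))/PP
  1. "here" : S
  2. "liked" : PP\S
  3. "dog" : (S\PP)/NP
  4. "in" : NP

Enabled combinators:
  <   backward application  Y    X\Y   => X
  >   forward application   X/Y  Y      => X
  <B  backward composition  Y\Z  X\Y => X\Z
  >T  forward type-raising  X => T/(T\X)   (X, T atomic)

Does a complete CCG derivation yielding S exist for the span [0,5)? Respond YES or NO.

[0,5] S   >
  [0,3] S/(S\PP)   >
    [0,1] "under" : (S/(S\PP))/PP
    [1,3] PP   <
      [1,2] "here" : S
      [2,3] "liked" : PP\S
  [3,5] S\PP   >
    [3,4] "dog" : (S\PP)/NP
    [4,5] "in" : NP

YES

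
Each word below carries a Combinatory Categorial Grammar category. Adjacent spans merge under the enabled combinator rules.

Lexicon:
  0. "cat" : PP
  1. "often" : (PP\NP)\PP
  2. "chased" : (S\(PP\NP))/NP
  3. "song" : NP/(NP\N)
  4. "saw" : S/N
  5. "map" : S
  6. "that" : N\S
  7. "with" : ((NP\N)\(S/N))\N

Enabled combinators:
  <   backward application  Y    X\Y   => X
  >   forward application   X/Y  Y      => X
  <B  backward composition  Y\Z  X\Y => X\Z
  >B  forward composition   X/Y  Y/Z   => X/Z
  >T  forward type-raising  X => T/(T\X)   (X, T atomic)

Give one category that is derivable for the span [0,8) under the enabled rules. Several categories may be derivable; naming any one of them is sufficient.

S

[0,8] S   <
  [0,2] PP\NP   <
    [0,1] "cat" : PP
    [1,2] "often" : (PP\NP)\PP
  [2,8] S\(PP\NP)   >
    [2,3] "chased" : (S\(PP\NP))/NP
    [3,8] NP   >
      [3,4] "song" : NP/(NP\N)
      [4,8] NP\N   <
        [4,5] "saw" : S/N
        [5,8] (NP\N)\(S/N)   <
          [5,7] N   <
            [5,6] "map" : S
            [6,7] "that" : N\S
          [7,8] "with" : ((NP\N)\(S/N))\N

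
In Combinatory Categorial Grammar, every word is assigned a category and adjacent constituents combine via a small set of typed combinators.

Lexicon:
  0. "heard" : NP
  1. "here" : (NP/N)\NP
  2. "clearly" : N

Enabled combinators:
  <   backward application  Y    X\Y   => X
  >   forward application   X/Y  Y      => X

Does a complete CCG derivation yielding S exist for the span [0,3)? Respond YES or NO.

NP (NP/N)\NP N
CKY chart[0,3] = {NP}; S ∉ chart

NO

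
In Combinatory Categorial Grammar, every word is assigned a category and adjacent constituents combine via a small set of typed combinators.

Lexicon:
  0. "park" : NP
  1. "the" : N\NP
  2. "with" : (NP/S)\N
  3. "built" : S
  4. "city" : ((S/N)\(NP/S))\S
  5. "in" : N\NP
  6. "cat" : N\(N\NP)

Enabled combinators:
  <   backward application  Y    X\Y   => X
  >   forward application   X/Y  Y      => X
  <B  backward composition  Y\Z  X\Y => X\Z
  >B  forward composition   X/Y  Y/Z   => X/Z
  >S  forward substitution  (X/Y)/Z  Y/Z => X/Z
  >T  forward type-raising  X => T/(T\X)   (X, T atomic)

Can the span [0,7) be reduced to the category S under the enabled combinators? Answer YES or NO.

YES

[0,7] S   >
  [0,5] S/N   <
    [0,3] NP/S   <
      [0,2] N   <
        [0,1] "park" : NP
        [1,2] "the" : N\NP
      [2,3] "with" : (NP/S)\N
    [3,5] (S/N)\(NP/S)   <
      [3,4] "built" : S
      [4,5] "city" : ((S/N)\(NP/S))\S
  [5,7] N   <
    [5,6] "in" : N\NP
    [6,7] "cat" : N\(N\NP)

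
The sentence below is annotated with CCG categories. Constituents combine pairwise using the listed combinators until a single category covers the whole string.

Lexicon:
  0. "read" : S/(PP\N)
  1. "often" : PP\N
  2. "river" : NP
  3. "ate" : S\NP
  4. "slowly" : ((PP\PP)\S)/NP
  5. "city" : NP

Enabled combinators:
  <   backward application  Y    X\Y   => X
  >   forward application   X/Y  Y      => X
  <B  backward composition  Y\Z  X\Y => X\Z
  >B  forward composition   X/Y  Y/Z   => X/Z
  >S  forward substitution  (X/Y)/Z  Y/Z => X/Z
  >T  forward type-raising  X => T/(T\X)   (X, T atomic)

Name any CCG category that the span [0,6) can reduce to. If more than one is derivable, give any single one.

S

[0,6] S   >
  [0,1] "read" : S/(PP\N)
  [1,6] PP\N   <B
    [1,2] "often" : PP\N
    [2,6] PP\PP   <
      [2,4] S   <
        [2,3] "river" : NP
        [3,4] "ate" : S\NP
      [4,6] (PP\PP)\S   >
        [4,5] "slowly" : ((PP\PP)\S)/NP
        [5,6] "city" : NP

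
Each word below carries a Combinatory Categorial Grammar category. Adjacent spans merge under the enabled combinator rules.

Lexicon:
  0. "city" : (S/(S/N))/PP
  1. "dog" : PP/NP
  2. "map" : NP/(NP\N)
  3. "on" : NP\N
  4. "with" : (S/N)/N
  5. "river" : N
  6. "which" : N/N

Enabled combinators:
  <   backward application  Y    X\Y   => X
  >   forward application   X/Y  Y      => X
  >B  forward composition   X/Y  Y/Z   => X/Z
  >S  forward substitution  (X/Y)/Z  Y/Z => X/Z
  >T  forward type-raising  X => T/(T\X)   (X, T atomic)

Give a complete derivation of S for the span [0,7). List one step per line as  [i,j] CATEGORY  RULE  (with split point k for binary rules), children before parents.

[0,1] (S/(S/N))/PP  lex  "city"
[1,2] PP/NP  lex  "dog"
[2,3] NP/(NP\N)  lex  "map"
[3,4] NP\N  lex  "on"
[2,4] NP  >  k=3
[1,4] PP  >  k=2
[0,4] S/(S/N)  >  k=1
[4,5] (S/N)/N  lex  "with"
[5,6] N  lex  "river"
[4,6] S/N  >  k=5
[6,7] N/N  lex  "which"
[4,7] S/N  >B  k=6
[0,7] S  >  k=4

[0,7] S   >
  [0,4] S/(S/N)   >
    [0,1] "city" : (S/(S/N))/PP
    [1,4] PP   >
      [1,2] "dog" : PP/NP
      [2,4] NP   >
        [2,3] "map" : NP/(NP\N)
        [3,4] "on" : NP\N
  [4,7] S/N   >B
    [4,6] S/N   >
      [4,5] "with" : (S/N)/N
      [5,6] "river" : N
    [6,7] "which" : N/N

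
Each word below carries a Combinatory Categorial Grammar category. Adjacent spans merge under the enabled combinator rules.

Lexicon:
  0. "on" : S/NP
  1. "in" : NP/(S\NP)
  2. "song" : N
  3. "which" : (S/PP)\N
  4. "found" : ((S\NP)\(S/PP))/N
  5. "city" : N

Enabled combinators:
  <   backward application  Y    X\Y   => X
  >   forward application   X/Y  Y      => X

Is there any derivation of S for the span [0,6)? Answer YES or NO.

[0,6] S   >
  [0,1] "on" : S/NP
  [1,6] NP   >
    [1,2] "in" : NP/(S\NP)
    [2,6] S\NP   <
      [2,4] S/PP   <
        [2,3] "song" : N
        [3,4] "which" : (S/PP)\N
      [4,6] (S\NP)\(S/PP)   >
        [4,5] "found" : ((S\NP)\(S/PP))/N
        [5,6] "city" : N

YES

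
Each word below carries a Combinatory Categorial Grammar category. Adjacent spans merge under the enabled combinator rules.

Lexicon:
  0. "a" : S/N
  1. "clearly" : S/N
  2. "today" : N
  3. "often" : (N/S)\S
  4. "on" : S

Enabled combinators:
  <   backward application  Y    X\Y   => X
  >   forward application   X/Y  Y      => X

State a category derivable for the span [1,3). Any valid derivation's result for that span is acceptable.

S

[0,5] S   >
  [0,1] "a" : S/N
  [1,5] N   >
    [1,4] N/S   <
      [1,3] S   >
        [1,2] "clearly" : S/N
        [2,3] "today" : N
      [3,4] "often" : (N/S)\S
    [4,5] "on" : S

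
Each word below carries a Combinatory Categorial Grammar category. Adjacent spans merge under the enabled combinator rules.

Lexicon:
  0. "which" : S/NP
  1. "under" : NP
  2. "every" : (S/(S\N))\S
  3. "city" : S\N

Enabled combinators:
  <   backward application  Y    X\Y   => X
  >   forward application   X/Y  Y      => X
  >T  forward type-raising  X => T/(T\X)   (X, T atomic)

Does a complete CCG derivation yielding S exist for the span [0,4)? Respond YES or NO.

[0,4] S   >
  [0,3] S/(S\N)   <
    [0,2] S   >
      [0,1] "which" : S/NP
      [1,2] "under" : NP
    [2,3] "every" : (S/(S\N))\S
  [3,4] "city" : S\N

YES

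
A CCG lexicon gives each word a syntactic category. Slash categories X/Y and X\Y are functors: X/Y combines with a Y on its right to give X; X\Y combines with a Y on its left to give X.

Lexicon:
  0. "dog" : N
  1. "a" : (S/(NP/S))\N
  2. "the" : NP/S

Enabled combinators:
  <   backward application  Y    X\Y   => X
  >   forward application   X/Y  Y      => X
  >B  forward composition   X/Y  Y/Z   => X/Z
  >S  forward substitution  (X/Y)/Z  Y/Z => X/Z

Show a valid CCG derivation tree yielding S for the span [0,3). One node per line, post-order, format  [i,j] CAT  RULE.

[0,1] N  lex  "dog"
[1,2] (S/(NP/S))\N  lex  "a"
[0,2] S/(NP/S)  <  k=1
[2,3] NP/S  lex  "the"
[0,3] S  >  k=2

[0,3] S   >
  [0,2] S/(NP/S)   <
    [0,1] "dog" : N
    [1,2] "a" : (S/(NP/S))\N
  [2,3] "the" : NP/S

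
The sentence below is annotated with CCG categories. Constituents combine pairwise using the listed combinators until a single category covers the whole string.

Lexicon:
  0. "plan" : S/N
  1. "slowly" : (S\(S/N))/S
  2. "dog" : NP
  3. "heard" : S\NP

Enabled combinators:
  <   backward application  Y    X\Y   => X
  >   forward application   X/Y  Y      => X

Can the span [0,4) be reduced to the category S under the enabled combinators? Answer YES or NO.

YES

[0,4] S   <
  [0,1] "plan" : S/N
  [1,4] S\(S/N)   >
    [1,2] "slowly" : (S\(S/N))/S
    [2,4] S   <
      [2,3] "dog" : NP
      [3,4] "heard" : S\NP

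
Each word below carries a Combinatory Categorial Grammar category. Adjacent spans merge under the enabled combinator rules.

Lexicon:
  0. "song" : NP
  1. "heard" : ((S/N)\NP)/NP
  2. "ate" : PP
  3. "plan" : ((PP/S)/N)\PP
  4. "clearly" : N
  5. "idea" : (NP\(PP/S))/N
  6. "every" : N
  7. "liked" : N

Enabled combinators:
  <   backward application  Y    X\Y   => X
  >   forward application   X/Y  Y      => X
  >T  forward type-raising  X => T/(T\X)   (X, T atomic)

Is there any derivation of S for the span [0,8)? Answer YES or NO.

[0,8] S   >
  [0,7] S/N   <
    [0,1] "song" : NP
    [1,7] (S/N)\NP   >
      [1,2] "heard" : ((S/N)\NP)/NP
      [2,7] NP   <
        [2,5] PP/S   >
          [2,4] (PP/S)/N   <
            [2,3] "ate" : PP
            [3,4] "plan" : ((PP/S)/N)\PP
          [4,5] "clearly" : N
        [5,7] NP\(PP/S)   >
          [5,6] "idea" : (NP\(PP/S))/N
          [6,7] "every" : N
  [7,8] "liked" : N

YES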